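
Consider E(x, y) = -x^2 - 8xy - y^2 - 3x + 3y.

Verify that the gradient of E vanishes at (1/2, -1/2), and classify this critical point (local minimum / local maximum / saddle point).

saddle point

∇E = (-2x - 8y - 3, -8x - 2y + 3); substituting (1/2, -1/2) gives ∇E = (0, 0), so (1/2, -1/2) is indeed a critical point.
The Hessian of E is constant: H = [[-2, -8], [-8, -2]].
det(H) = (-2)·(-2) − (-8)² = -60.
Since det(H) < 0, H is indefinite and the critical point is a saddle point.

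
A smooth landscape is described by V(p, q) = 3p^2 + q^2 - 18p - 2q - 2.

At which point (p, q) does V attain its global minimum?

V(p,q) separates as A(p) + B(q) − 2, so its minimum is min A + min B − 2.
A'(p) = 6p - 18 vanishes at p ∈ {3}; B'(q) = 2q - 2 vanishes at q ∈ {1}.
Local minima of A (where A''>0): A(3)=-27. Local minima of B: B(1)=-1.
So the global minimum of V is A(3) + B(1) − 2 = -27 − 1 − 2 = -30, attained at (3, 1).

(3, 1)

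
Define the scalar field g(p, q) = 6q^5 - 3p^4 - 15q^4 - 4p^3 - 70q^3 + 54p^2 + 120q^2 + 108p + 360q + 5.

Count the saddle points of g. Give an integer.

6

g separates as a function of p plus a function of q, so ∇g=0 decouples.
∂g/∂p = -12(p - 3)(p + 1)(p + 3) = 0 at p ∈ {-3, -1, 3}; ∂g/∂q = 30(q - 3)(q - 2)(q + 1)(q + 2) = 0 at q ∈ {-2, -1, 2, 3}.
The Hessian is diagonal: diag(g_pp, g_qq). Second derivatives: g_pp(-3)=-144, g_pp(-1)=96, g_pp(3)=-288; g_qq(-2)=-600, g_qq(-1)=360, g_qq(2)=-360, g_qq(3)=600.
Saddle points occur where the two diagonal entries have opposite signs: (-3, -1), (-3, 3), (-1, -2), (-1, 2), (3, -1), (3, 3). Count: 6.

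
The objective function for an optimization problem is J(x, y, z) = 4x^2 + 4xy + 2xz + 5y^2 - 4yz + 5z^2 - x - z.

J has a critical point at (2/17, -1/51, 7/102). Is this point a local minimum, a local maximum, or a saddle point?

The Hessian is constant: H = [[8, 4, 2], [4, 10, -4], [2, -4, 10]].
Leading principal minors: Δ₁ = 8, Δ₂ = 64, Δ₃ = 408.
All leading minors are positive, so H is positive definite: a local minimum.

local minimum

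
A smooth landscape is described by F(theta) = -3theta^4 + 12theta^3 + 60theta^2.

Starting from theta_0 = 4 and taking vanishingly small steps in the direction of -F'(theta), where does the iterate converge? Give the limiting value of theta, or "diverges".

F'(theta) = -12theta(theta - 5)(theta + 2), so F'(4) = 288.
Gradient descent moves in the -F' direction, i.e. theta is decreasing.
The nearest critical point in that direction is theta = 0, where F'' = 120 > 0 (a local minimum). The iterate converges there.

0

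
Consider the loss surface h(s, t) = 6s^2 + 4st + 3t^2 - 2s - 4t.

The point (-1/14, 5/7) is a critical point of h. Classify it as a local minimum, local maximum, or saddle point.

The Hessian of h is constant: H = [[12, 4], [4, 6]].
det(H) = 12·6 − 4² = 56.
det(H) > 0 and tr(H) = 18 > 0, so H is positive definite and the point is a local minimum.

local minimum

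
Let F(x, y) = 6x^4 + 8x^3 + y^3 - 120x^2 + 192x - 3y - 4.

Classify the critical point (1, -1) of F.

local maximum

The mixed partial ∂²F/∂x∂y is 0, so the Hessian at any point is diag(F_xx, F_yy) = diag(24(3x^2 + 2x - 10), 6y).
At (1, -1): H = diag(-120, -6).
Both eigenvalues are negative, so H is negative definite: a local maximum.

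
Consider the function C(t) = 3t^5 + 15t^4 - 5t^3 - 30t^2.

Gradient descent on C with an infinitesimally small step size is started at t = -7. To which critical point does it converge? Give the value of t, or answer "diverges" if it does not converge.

C'(t) = 15t(t - 1)(t + 1)(t + 4), so C'(-7) = 15120.
Gradient descent moves in the -C' direction, i.e. t is decreasing.
There is no critical point below t=-7, and C' keeps the same sign, so the iterate runs off to −∞.

diverges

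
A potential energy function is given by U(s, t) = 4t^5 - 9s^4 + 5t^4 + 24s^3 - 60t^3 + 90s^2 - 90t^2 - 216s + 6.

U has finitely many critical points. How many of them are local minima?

U separates as a function of s plus a function of t, so ∇U=0 decouples.
∂U/∂s = -36(s - 3)(s - 1)(s + 2) = 0 at s ∈ {-2, 1, 3}; ∂U/∂t = 20t(t - 3)(t + 1)(t + 3) = 0 at t ∈ {-3, -1, 0, 3}.
The Hessian is diagonal: diag(U_ss, U_tt). Second derivatives: U_ss(-2)=-540, U_ss(1)=216, U_ss(3)=-360; U_tt(-3)=-720, U_tt(-1)=160, U_tt(0)=-180, U_tt(3)=1440.
Local minima occur where both diagonal entries positive: (1, -1), (1, 3). Count: 2.

2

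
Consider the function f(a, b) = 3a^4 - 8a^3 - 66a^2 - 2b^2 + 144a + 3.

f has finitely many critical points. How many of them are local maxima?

f separates as a function of a plus a function of b, so ∇f=0 decouples.
∂f/∂a = 12(a - 4)(a - 1)(a + 3) = 0 at a ∈ {-3, 1, 4}; ∂f/∂b = -4b = 0 at b ∈ {0}.
The Hessian is diagonal: diag(f_aa, f_bb). Second derivatives: f_aa(-3)=336, f_aa(1)=-144, f_aa(4)=252; f_bb(0)=-4.
Local maxima occur where both diagonal entries negative: (1, 0). Count: 1.

1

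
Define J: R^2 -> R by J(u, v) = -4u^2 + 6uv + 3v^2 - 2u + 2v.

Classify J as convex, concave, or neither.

neither

J is quadratic, so its Hessian is the constant matrix H = [[-8, 6], [6, 6]].
det(H) = -84, tr(H) = -2.
det(H) < 0, so H is indefinite: neither convex nor concave.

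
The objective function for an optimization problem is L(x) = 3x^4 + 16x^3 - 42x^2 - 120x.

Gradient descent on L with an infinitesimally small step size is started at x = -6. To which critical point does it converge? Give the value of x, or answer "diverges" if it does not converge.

L'(x) = 12(x - 2)(x + 1)(x + 5), so L'(-6) = -480.
Gradient descent moves in the -L' direction, i.e. x is increasing.
The nearest critical point in that direction is x = -5, where L'' = 336 > 0 (a local minimum). The iterate converges there.

-5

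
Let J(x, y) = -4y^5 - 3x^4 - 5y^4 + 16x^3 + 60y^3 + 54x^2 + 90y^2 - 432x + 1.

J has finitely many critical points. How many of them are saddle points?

J separates as a function of x plus a function of y, so ∇J=0 decouples.
∂J/∂x = -12(x - 4)(x - 3)(x + 3) = 0 at x ∈ {-3, 3, 4}; ∂J/∂y = -20y(y - 3)(y + 1)(y + 3) = 0 at y ∈ {-3, -1, 0, 3}.
The Hessian is diagonal: diag(J_xx, J_yy). Second derivatives: J_xx(-3)=-504, J_xx(3)=72, J_xx(4)=-84; J_yy(-3)=720, J_yy(-1)=-160, J_yy(0)=180, J_yy(3)=-1440.
Saddle points occur where the two diagonal entries have opposite signs: (-3, -3), (-3, 0), (3, -1), (3, 3), (4, -3), (4, 0). Count: 6.

6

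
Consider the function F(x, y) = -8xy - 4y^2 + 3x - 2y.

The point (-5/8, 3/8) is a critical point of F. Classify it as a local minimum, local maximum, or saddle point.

saddle point

The Hessian of F is constant: H = [[0, -8], [-8, -8]].
det(H) = 0·(-8) − (-8)² = -64.
Since det(H) < 0, H is indefinite and the critical point is a saddle point.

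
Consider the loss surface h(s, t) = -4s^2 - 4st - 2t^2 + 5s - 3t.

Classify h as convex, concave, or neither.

h is quadratic, so its Hessian is the constant matrix H = [[-8, -4], [-4, -4]].
det(H) = 16, tr(H) = -12.
det(H) > 0 and tr(H) < 0, so H is negative definite everywhere: concave.

concave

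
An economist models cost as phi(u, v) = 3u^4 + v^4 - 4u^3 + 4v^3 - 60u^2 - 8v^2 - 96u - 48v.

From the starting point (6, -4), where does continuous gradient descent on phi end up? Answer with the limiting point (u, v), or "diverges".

phi is separable, so gradient descent decouples: u follows -∂phi/∂u, v follows -∂phi/∂v.
∂phi/∂u = 12(u - 4)(u + 1)(u + 2); at u=6 this is 1344, so u decreases.
∂phi/∂v = 4(v - 2)(v + 2)(v + 3); at v=-4 this is -48, so v increases.
u converges to its nearest critical value 4 (a local min of the u-part); v converges to -3. The iterate converges to (4, -3).

(4, -3)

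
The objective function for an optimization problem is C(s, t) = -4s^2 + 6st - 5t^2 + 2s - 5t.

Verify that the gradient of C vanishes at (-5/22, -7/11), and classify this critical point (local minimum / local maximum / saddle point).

local maximum

∇C = (-8s + 6t + 2, 6s - 10t - 5); substituting (-5/22, -7/11) gives ∇C = (0, 0), so (-5/22, -7/11) is indeed a critical point.
The Hessian of C is constant: H = [[-8, 6], [6, -10]].
det(H) = (-8)·(-10) − 6² = 44.
det(H) > 0 and tr(H) = -18 < 0, so H is negative definite and the point is a local maximum.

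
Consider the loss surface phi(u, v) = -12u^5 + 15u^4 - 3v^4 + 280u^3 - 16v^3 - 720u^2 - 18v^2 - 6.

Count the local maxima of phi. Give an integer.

phi separates as a function of u plus a function of v, so ∇phi=0 decouples.
∂phi/∂u = -60u(u - 3)(u - 2)(u + 4) = 0 at u ∈ {-4, 0, 2, 3}; ∂phi/∂v = -12v(v + 1)(v + 3) = 0 at v ∈ {-3, -1, 0}.
The Hessian is diagonal: diag(phi_uu, phi_vv). Second derivatives: phi_uu(-4)=10080, phi_uu(0)=-1440, phi_uu(2)=720, phi_uu(3)=-1260; phi_vv(-3)=-72, phi_vv(-1)=24, phi_vv(0)=-36.
Local maxima occur where both diagonal entries negative: (0, -3), (0, 0), (3, -3), (3, 0). Count: 4.

4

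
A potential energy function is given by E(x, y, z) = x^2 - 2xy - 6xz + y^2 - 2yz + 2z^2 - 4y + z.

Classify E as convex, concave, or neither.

neither

E is quadratic, so its Hessian is the constant matrix H = [[2, -2, -6], [-2, 2, -2], [-6, -2, 4]].
Leading principal minors: 2, 0, -128.
Neither pattern holds ⇒ H is indefinite ⇒ neither convex nor concave.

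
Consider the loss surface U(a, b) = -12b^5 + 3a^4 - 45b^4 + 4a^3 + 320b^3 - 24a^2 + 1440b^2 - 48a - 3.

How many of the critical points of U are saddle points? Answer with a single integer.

U separates as a function of a plus a function of b, so ∇U=0 decouples.
∂U/∂a = 12(a - 2)(a + 1)(a + 2) = 0 at a ∈ {-2, -1, 2}; ∂U/∂b = -60b(b - 4)(b + 3)(b + 4) = 0 at b ∈ {-4, -3, 0, 4}.
The Hessian is diagonal: diag(U_aa, U_bb). Second derivatives: U_aa(-2)=48, U_aa(-1)=-36, U_aa(2)=144; U_bb(-4)=1920, U_bb(-3)=-1260, U_bb(0)=2880, U_bb(4)=-13440.
Saddle points occur where the two diagonal entries have opposite signs: (-2, -3), (-2, 4), (-1, -4), (-1, 0), (2, -3), (2, 4). Count: 6.

6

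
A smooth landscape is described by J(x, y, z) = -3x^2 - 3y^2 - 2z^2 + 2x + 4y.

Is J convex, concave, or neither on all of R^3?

J is quadratic, so its Hessian is the constant matrix H = [[-6, 0, 0], [0, -6, 0], [0, 0, -4]].
Leading principal minors: -6, 36, -144.
Signs alternate −, +, − ⇒ H ≺ 0 ⇒ concave.

concave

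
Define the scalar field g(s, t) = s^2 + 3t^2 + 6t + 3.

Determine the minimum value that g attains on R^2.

g(s,t) separates as P(s) + Q(t) + 3, so its minimum is min P + min Q + 3.
P'(s) = 2s vanishes at s ∈ {0}; Q'(t) = 6(t + 1) vanishes at t ∈ {-1}.
Local minima of P (where P''>0): P(0)=0. Local minima of Q: Q(-1)=-3.
So the global minimum of g is P(0) + Q(-1) + 3 = 0 − 3 + 3 = 0, attained at (0, -1).

0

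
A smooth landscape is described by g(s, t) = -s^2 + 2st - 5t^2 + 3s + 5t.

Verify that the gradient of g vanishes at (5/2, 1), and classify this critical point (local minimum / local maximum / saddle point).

∇g = (-2s + 2t + 3, 2s - 10t + 5); substituting (5/2, 1) gives ∇g = (0, 0), so (5/2, 1) is indeed a critical point.
The Hessian of g is constant: H = [[-2, 2], [2, -10]].
det(H) = (-2)·(-10) − 2² = 16.
det(H) > 0 and tr(H) = -12 < 0, so H is negative definite and the point is a local maximum.

local maximum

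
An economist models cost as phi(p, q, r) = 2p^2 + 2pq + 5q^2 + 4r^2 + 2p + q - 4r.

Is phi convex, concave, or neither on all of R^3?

phi is quadratic, so its Hessian is the constant matrix H = [[4, 2, 0], [2, 10, 0], [0, 0, 8]].
Leading principal minors: 4, 36, 288.
All positive ⇒ H ≻ 0 ⇒ convex.

convex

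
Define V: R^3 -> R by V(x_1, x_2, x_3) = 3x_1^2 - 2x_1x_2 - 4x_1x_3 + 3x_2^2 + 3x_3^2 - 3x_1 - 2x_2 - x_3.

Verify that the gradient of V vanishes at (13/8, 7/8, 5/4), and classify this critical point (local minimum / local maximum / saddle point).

local minimum

∇V = (6x_1 - 2x_2 - 4x_3 - 3, -2x_1 + 6x_2 - 2, -4x_1 + 6x_3 - 1); substituting (13/8, 7/8, 5/4) gives ∇V = (0, 0, 0), so (13/8, 7/8, 5/4) is indeed a critical point.
The Hessian is constant: H = [[6, -2, -4], [-2, 6, 0], [-4, 0, 6]].
Leading principal minors: Δ₁ = 6, Δ₂ = 32, Δ₃ = 96.
All leading minors are positive, so H is positive definite: a local minimum.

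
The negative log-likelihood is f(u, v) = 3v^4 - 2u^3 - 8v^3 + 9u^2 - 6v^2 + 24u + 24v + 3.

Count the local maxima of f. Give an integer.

1

f separates as a function of u plus a function of v, so ∇f=0 decouples.
∂f/∂u = -6(u - 4)(u + 1) = 0 at u ∈ {-1, 4}; ∂f/∂v = 12(v - 2)(v - 1)(v + 1) = 0 at v ∈ {-1, 1, 2}.
The Hessian is diagonal: diag(f_uu, f_vv). Second derivatives: f_uu(-1)=30, f_uu(4)=-30; f_vv(-1)=72, f_vv(1)=-24, f_vv(2)=36.
Local maxima occur where both diagonal entries negative: (4, 1). Count: 1.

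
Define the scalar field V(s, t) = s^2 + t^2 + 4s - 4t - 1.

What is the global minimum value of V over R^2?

V(s,t) separates as P(s) + Q(t) − 1, so its minimum is min P + min Q − 1.
P'(s) = 2s + 4 vanishes at s ∈ {-2}; Q'(t) = 2(t - 2) vanishes at t ∈ {2}.
Local minima of P (where P''>0): P(-2)=-4. Local minima of Q: Q(2)=-4.
So the global minimum of V is P(-2) + Q(2) − 1 = -4 − 4 − 1 = -9, attained at (-2, 2).

-9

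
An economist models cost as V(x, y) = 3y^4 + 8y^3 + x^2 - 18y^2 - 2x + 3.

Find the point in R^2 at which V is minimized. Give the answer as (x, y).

V(x,y) separates as P(x) + Q(y) + 3, so its minimum is min P + min Q + 3.
P'(x) = 2x - 2 vanishes at x ∈ {1}; Q'(y) = 12y(y - 1)(y + 3) vanishes at y ∈ {-3, 0, 1}.
Local minima of P (where P''>0): P(1)=-1. Local minima of Q: Q(-3)=-135, Q(1)=-7.
So the global minimum of V is P(1) + Q(-3) + 3 = -1 − 135 + 3 = -133, attained at (1, -3).

(1, -3)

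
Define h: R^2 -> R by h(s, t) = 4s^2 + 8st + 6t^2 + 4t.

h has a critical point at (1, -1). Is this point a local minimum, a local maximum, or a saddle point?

local minimum

The Hessian of h is constant: H = [[8, 8], [8, 12]].
det(H) = 8·12 − 8² = 32.
det(H) > 0 and tr(H) = 20 > 0, so H is positive definite and the point is a local minimum.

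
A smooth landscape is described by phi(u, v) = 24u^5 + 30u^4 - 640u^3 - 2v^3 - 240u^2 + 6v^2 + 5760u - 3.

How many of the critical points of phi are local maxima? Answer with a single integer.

phi separates as a function of u plus a function of v, so ∇phi=0 decouples.
∂phi/∂u = 120(u - 3)(u - 2)(u + 2)(u + 4) = 0 at u ∈ {-4, -2, 2, 3}; ∂phi/∂v = -6v(v - 2) = 0 at v ∈ {0, 2}.
The Hessian is diagonal: diag(phi_uu, phi_vv). Second derivatives: phi_uu(-4)=-10080, phi_uu(-2)=4800, phi_uu(2)=-2880, phi_uu(3)=4200; phi_vv(0)=12, phi_vv(2)=-12.
Local maxima occur where both diagonal entries negative: (-4, 2), (2, 2). Count: 2.

2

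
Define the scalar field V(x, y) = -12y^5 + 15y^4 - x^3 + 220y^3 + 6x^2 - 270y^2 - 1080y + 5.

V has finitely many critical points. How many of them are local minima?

2

V separates as a function of x plus a function of y, so ∇V=0 decouples.
∂V/∂x = -3x(x - 4) = 0 at x ∈ {0, 4}; ∂V/∂y = -60(y - 3)(y - 2)(y + 1)(y + 3) = 0 at y ∈ {-3, -1, 2, 3}.
The Hessian is diagonal: diag(V_xx, V_yy). Second derivatives: V_xx(0)=12, V_xx(4)=-12; V_yy(-3)=3600, V_yy(-1)=-1440, V_yy(2)=900, V_yy(3)=-1440.
Local minima occur where both diagonal entries positive: (0, -3), (0, 2). Count: 2.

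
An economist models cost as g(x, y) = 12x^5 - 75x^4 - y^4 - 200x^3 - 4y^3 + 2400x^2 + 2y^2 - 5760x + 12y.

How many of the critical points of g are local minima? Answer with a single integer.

2

g separates as a function of x plus a function of y, so ∇g=0 decouples.
∂g/∂x = 60(x - 4)(x - 3)(x - 2)(x + 4) = 0 at x ∈ {-4, 2, 3, 4}; ∂g/∂y = -4(y - 1)(y + 1)(y + 3) = 0 at y ∈ {-3, -1, 1}.
The Hessian is diagonal: diag(g_xx, g_yy). Second derivatives: g_xx(-4)=-20160, g_xx(2)=720, g_xx(3)=-420, g_xx(4)=960; g_yy(-3)=-32, g_yy(-1)=16, g_yy(1)=-32.
Local minima occur where both diagonal entries positive: (2, -1), (4, -1). Count: 2.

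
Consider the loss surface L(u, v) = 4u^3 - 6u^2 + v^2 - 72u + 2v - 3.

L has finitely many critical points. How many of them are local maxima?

L separates as a function of u plus a function of v, so ∇L=0 decouples.
∂L/∂u = 12(u - 3)(u + 2) = 0 at u ∈ {-2, 3}; ∂L/∂v = 2(v + 1) = 0 at v ∈ {-1}.
The Hessian is diagonal: diag(L_uu, L_vv). Second derivatives: L_uu(-2)=-60, L_uu(3)=60; L_vv(-1)=2.
Local maxima occur where both diagonal entries negative: none. Count: 0.

0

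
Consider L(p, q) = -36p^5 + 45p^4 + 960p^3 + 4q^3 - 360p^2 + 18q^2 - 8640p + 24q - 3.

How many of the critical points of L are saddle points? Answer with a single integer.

4

L separates as a function of p plus a function of q, so ∇L=0 decouples.
∂L/∂p = -180(p - 4)(p - 2)(p + 2)(p + 3) = 0 at p ∈ {-3, -2, 2, 4}; ∂L/∂q = 12(q + 1)(q + 2) = 0 at q ∈ {-2, -1}.
The Hessian is diagonal: diag(L_pp, L_qq). Second derivatives: L_pp(-3)=6300, L_pp(-2)=-4320, L_pp(2)=7200, L_pp(4)=-15120; L_qq(-2)=-12, L_qq(-1)=12.
Saddle points occur where the two diagonal entries have opposite signs: (-3, -2), (-2, -1), (2, -2), (4, -1). Count: 4.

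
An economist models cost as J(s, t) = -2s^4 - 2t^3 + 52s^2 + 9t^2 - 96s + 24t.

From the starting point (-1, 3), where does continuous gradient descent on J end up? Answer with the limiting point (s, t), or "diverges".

(1, -1)

J is separable, so gradient descent decouples: s follows -∂J/∂s, t follows -∂J/∂t.
∂J/∂s = -8(s - 3)(s - 1)(s + 4); at s=-1 this is -192, so s increases.
∂J/∂t = -6(t - 4)(t + 1); at t=3 this is 24, so t decreases.
s converges to its nearest critical value 1 (a local min of the s-part); t converges to -1. The iterate converges to (1, -1).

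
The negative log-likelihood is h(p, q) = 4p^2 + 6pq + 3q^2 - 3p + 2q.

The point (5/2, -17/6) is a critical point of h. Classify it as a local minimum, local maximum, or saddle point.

The Hessian of h is constant: H = [[8, 6], [6, 6]].
det(H) = 8·6 − 6² = 12.
det(H) > 0 and tr(H) = 14 > 0, so H is positive definite and the point is a local minimum.

local minimum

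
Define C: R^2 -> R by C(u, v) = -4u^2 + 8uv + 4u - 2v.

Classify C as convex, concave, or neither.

C is quadratic, so its Hessian is the constant matrix H = [[-8, 8], [8, 0]].
det(H) = -64, tr(H) = -8.
det(H) < 0, so H is indefinite: neither convex nor concave.

neither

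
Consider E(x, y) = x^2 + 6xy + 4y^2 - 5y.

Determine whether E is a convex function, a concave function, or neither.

neither

E is quadratic, so its Hessian is the constant matrix H = [[2, 6], [6, 8]].
det(H) = -20, tr(H) = 10.
det(H) < 0, so H is indefinite: neither convex nor concave.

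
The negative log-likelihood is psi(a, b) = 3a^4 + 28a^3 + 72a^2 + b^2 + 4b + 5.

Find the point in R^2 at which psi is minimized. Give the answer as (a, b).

(0, -2)

psi(a,b) separates as P(a) + Q(b) + 5, so its minimum is min P + min Q + 5.
P'(a) = 12a(a + 3)(a + 4) vanishes at a ∈ {-4, -3, 0}; Q'(b) = 2b + 4 vanishes at b ∈ {-2}.
Local minima of P (where P''>0): P(-4)=128, P(0)=0. Local minima of Q: Q(-2)=-4.
So the global minimum of psi is P(0) + Q(-2) + 5 = 0 − 4 + 5 = 1, attained at (0, -2).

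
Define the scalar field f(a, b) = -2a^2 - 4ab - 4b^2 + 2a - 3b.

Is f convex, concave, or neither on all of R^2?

concave

f is quadratic, so its Hessian is the constant matrix H = [[-4, -4], [-4, -8]].
det(H) = 16, tr(H) = -12.
det(H) > 0 and tr(H) < 0, so H is negative definite everywhere: concave.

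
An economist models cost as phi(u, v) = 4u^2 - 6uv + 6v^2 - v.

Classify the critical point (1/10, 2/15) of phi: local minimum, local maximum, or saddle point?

The Hessian of phi is constant: H = [[8, -6], [-6, 12]].
det(H) = 8·12 − (-6)² = 60.
det(H) > 0 and tr(H) = 20 > 0, so H is positive definite and the point is a local minimum.

local minimum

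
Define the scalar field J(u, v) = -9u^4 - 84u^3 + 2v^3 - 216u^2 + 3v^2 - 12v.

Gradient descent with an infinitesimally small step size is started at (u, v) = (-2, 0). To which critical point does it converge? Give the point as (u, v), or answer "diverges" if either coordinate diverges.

(-3, 1)

J is separable, so gradient descent decouples: u follows -∂J/∂u, v follows -∂J/∂v.
∂J/∂u = -36u(u + 3)(u + 4); at u=-2 this is 144, so u decreases.
∂J/∂v = 6(v - 1)(v + 2); at v=0 this is -12, so v increases.
u converges to its nearest critical value -3 (a local min of the u-part); v converges to 1. The iterate converges to (-3, 1).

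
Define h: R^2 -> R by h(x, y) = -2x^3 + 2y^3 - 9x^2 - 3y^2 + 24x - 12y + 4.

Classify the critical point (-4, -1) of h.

The mixed partial ∂²h/∂x∂y is 0, so the Hessian at any point is diag(h_xx, h_yy) = diag(-6(2x + 3), 6(2y - 1)).
At (-4, -1): H = diag(30, -18).
The eigenvalues have opposite signs, so H is indefinite: a saddle point.

saddle point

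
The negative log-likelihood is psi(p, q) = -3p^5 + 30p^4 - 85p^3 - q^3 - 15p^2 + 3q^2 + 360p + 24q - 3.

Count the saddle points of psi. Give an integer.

psi separates as a function of p plus a function of q, so ∇psi=0 decouples.
∂psi/∂p = -15(p - 4)(p - 3)(p - 2)(p + 1) = 0 at p ∈ {-1, 2, 3, 4}; ∂psi/∂q = -3(q - 4)(q + 2) = 0 at q ∈ {-2, 4}.
The Hessian is diagonal: diag(psi_pp, psi_qq). Second derivatives: psi_pp(-1)=900, psi_pp(2)=-90, psi_pp(3)=60, psi_pp(4)=-150; psi_qq(-2)=18, psi_qq(4)=-18.
Saddle points occur where the two diagonal entries have opposite signs: (-1, 4), (2, -2), (3, 4), (4, -2). Count: 4.

4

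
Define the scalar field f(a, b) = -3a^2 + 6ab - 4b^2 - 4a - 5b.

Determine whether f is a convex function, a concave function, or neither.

concave

f is quadratic, so its Hessian is the constant matrix H = [[-6, 6], [6, -8]].
det(H) = 12, tr(H) = -14.
det(H) > 0 and tr(H) < 0, so H is negative definite everywhere: concave.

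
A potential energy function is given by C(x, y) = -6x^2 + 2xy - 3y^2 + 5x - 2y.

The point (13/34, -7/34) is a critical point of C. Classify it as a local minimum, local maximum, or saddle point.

The Hessian of C is constant: H = [[-12, 2], [2, -6]].
det(H) = (-12)·(-6) − 2² = 68.
det(H) > 0 and tr(H) = -18 < 0, so H is negative definite and the point is a local maximum.

local maximum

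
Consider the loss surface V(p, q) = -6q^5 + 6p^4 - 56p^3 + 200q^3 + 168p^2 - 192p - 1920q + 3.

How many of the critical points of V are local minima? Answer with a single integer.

V separates as a function of p plus a function of q, so ∇V=0 decouples.
∂V/∂p = 24(p - 4)(p - 2)(p - 1) = 0 at p ∈ {1, 2, 4}; ∂V/∂q = -30(q - 4)(q - 2)(q + 2)(q + 4) = 0 at q ∈ {-4, -2, 2, 4}.
The Hessian is diagonal: diag(V_pp, V_qq). Second derivatives: V_pp(1)=72, V_pp(2)=-48, V_pp(4)=144; V_qq(-4)=2880, V_qq(-2)=-1440, V_qq(2)=1440, V_qq(4)=-2880.
Local minima occur where both diagonal entries positive: (1, -4), (1, 2), (4, -4), (4, 2). Count: 4.

4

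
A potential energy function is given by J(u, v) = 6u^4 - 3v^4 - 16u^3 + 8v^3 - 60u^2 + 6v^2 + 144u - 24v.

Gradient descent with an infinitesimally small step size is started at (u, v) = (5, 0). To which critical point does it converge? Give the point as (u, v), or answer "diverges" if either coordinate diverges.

J is separable, so gradient descent decouples: u follows -∂J/∂u, v follows -∂J/∂v.
∂J/∂u = 24(u - 3)(u - 1)(u + 2); at u=5 this is 1344, so u decreases.
∂J/∂v = -12(v - 2)(v - 1)(v + 1); at v=0 this is -24, so v increases.
u converges to its nearest critical value 3 (a local min of the u-part); v converges to 1. The iterate converges to (3, 1).

(3, 1)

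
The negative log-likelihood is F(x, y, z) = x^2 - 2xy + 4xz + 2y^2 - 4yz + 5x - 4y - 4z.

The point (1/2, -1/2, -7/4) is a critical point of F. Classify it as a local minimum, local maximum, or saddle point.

saddle point

The Hessian is constant: H = [[2, -2, 4], [-2, 4, -4], [4, -4, 0]].
Leading principal minors: Δ₁ = 2, Δ₂ = 4, Δ₃ = -32.
The minors fit neither the all-positive nor the alternating-sign pattern, so H is indefinite: a saddle point.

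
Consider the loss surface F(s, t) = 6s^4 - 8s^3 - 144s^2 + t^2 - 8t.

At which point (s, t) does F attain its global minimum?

F(s,t) separates as P(s) + Q(t), so its minimum is min P + min Q.
P'(s) = 24s(s - 4)(s + 3) vanishes at s ∈ {-3, 0, 4}; Q'(t) = 2(t - 4) vanishes at t ∈ {4}.
Local minima of P (where P''>0): P(-3)=-594, P(4)=-1280. Local minima of Q: Q(4)=-16.
So the global minimum of F is P(4) + Q(4) = -1280 − 16 = -1296, attained at (4, 4).

(4, 4)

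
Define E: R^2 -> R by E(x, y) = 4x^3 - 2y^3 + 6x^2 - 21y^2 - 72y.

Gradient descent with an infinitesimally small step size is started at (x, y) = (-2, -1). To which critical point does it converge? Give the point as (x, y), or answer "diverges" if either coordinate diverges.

E is separable, so gradient descent decouples: x follows -∂E/∂x, y follows -∂E/∂y.
∂E/∂x = 12x(x + 1); at x=-2 this is 24, so x decreases.
∂E/∂y = -6(y + 3)(y + 4); at y=-1 this is -36, so y increases.
The x-coordinate has no critical point in that direction and runs off to infinity.

diverges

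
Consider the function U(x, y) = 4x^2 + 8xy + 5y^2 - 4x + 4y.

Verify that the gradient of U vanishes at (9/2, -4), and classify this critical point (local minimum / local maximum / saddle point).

local minimum

∇U = (8x + 8y - 4, 8x + 10y + 4); substituting (9/2, -4) gives ∇U = (0, 0), so (9/2, -4) is indeed a critical point.
The Hessian of U is constant: H = [[8, 8], [8, 10]].
det(H) = 8·10 − 8² = 16.
det(H) > 0 and tr(H) = 18 > 0, so H is positive definite and the point is a local minimum.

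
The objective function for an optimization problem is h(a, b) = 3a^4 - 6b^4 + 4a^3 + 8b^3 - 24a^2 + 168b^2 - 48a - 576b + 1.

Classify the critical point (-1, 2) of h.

The mixed partial ∂²h/∂a∂b is 0, so the Hessian at any point is diag(h_aa, h_bb) = diag(12(3a^2 + 2a - 4), 24(-3b^2 + 2b + 14)).
At (-1, 2): H = diag(-36, 144).
The eigenvalues have opposite signs, so H is indefinite: a saddle point.

saddle point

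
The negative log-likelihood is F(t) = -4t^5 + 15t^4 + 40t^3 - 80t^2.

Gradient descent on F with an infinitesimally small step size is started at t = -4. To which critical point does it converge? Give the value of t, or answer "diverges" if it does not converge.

F'(t) = -20t(t - 4)(t - 1)(t + 2), so F'(-4) = -6400.
Gradient descent moves in the -F' direction, i.e. t is increasing.
The nearest critical point in that direction is t = -2, where F'' = 720 > 0 (a local minimum). The iterate converges there.

-2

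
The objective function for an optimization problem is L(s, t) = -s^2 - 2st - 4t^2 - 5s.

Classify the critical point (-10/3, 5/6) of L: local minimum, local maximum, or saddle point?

The Hessian of L is constant: H = [[-2, -2], [-2, -8]].
det(H) = (-2)·(-8) − (-2)² = 12.
det(H) > 0 and tr(H) = -10 < 0, so H is negative definite and the point is a local maximum.

local maximum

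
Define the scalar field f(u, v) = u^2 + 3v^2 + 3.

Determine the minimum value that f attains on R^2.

f(u,v) separates as P(u) + Q(v) + 3, so its minimum is min P + min Q + 3.
P'(u) = 2u vanishes at u ∈ {0}; Q'(v) = 6v vanishes at v ∈ {0}.
Local minima of P (where P''>0): P(0)=0. Local minima of Q: Q(0)=0.
So the global minimum of f is P(0) + Q(0) + 3 = 0 + 0 + 3 = 3, attained at (0, 0).

3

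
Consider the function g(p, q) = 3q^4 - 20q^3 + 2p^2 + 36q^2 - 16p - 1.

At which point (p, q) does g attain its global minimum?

(4, 0)

g(p,q) separates as A(p) + B(q) − 1, so its minimum is min A + min B − 1.
A'(p) = 4p - 16 vanishes at p ∈ {4}; B'(q) = 12q(q - 3)(q - 2) vanishes at q ∈ {0, 2, 3}.
Local minima of A (where A''>0): A(4)=-32. Local minima of B: B(0)=0, B(3)=27.
So the global minimum of g is A(4) + B(0) − 1 = -32 + 0 − 1 = -33, attained at (4, 0).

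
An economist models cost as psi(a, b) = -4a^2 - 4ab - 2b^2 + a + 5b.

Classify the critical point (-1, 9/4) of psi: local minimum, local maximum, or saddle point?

The Hessian of psi is constant: H = [[-8, -4], [-4, -4]].
det(H) = (-8)·(-4) − (-4)² = 16.
det(H) > 0 and tr(H) = -12 < 0, so H is negative definite and the point is a local maximum.

local maximum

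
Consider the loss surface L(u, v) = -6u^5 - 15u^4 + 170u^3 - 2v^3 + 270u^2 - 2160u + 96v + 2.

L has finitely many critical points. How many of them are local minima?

2

L separates as a function of u plus a function of v, so ∇L=0 decouples.
∂L/∂u = -30(u - 3)(u - 2)(u + 3)(u + 4) = 0 at u ∈ {-4, -3, 2, 3}; ∂L/∂v = -6(v - 4)(v + 4) = 0 at v ∈ {-4, 4}.
The Hessian is diagonal: diag(L_uu, L_vv). Second derivatives: L_uu(-4)=1260, L_uu(-3)=-900, L_uu(2)=900, L_uu(3)=-1260; L_vv(-4)=48, L_vv(4)=-48.
Local minima occur where both diagonal entries positive: (-4, -4), (2, -4). Count: 2.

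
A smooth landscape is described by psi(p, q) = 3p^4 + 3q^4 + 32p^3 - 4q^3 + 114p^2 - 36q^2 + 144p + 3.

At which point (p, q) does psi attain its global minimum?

(-1, 3)

psi(p,q) separates as A(p) + B(q) + 3, so its minimum is min A + min B + 3.
A'(p) = 12(p + 1)(p + 3)(p + 4) vanishes at p ∈ {-4, -3, -1}; B'(q) = 12q(q - 3)(q + 2) vanishes at q ∈ {-2, 0, 3}.
Local minima of A (where A''>0): A(-4)=-32, A(-1)=-59. Local minima of B: B(-2)=-64, B(3)=-189.
So the global minimum of psi is A(-1) + B(3) + 3 = -59 − 189 + 3 = -245, attained at (-1, 3).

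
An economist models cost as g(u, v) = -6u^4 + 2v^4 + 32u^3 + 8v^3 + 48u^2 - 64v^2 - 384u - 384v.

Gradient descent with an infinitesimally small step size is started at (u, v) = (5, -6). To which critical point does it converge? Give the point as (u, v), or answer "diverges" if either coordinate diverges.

g is separable, so gradient descent decouples: u follows -∂g/∂u, v follows -∂g/∂v.
∂g/∂u = -24(u - 4)(u - 2)(u + 2); at u=5 this is -504, so u increases.
∂g/∂v = 8(v - 4)(v + 3)(v + 4); at v=-6 this is -480, so v increases.
The u-coordinate has no critical point in that direction and runs off to infinity.

diverges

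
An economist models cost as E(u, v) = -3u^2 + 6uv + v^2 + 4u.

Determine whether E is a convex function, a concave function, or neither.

neither

E is quadratic, so its Hessian is the constant matrix H = [[-6, 6], [6, 2]].
det(H) = -48, tr(H) = -4.
det(H) < 0, so H is indefinite: neither convex nor concave.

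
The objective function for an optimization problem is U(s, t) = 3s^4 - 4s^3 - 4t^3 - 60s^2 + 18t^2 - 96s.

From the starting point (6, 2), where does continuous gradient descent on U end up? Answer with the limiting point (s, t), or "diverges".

U is separable, so gradient descent decouples: s follows -∂U/∂s, t follows -∂U/∂t.
∂U/∂s = 12(s - 4)(s + 1)(s + 2); at s=6 this is 1344, so s decreases.
∂U/∂t = -12t(t - 3); at t=2 this is 24, so t decreases.
s converges to its nearest critical value 4 (a local min of the s-part); t converges to 0. The iterate converges to (4, 0).

(4, 0)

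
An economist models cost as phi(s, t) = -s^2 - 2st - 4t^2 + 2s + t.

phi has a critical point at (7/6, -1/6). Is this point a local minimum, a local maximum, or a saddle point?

local maximum

The Hessian of phi is constant: H = [[-2, -2], [-2, -8]].
det(H) = (-2)·(-8) − (-2)² = 12.
det(H) > 0 and tr(H) = -10 < 0, so H is negative definite and the point is a local maximum.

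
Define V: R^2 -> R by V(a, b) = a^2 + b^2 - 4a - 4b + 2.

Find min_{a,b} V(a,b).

V(a,b) separates as P(a) + Q(b) + 2, so its minimum is min P + min Q + 2.
P'(a) = 2a - 4 vanishes at a ∈ {2}; Q'(b) = 2b - 4 vanishes at b ∈ {2}.
Local minima of P (where P''>0): P(2)=-4. Local minima of Q: Q(2)=-4.
So the global minimum of V is P(2) + Q(2) + 2 = -4 − 4 + 2 = -6, attained at (2, 2).

-6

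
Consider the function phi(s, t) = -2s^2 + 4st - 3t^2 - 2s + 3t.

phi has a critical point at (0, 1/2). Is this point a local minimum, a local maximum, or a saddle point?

The Hessian of phi is constant: H = [[-4, 4], [4, -6]].
det(H) = (-4)·(-6) − 4² = 8.
det(H) > 0 and tr(H) = -10 < 0, so H is negative definite and the point is a local maximum.

local maximum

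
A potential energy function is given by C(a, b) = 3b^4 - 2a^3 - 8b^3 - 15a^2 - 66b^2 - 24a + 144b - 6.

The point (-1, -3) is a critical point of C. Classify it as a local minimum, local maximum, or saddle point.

saddle point

The mixed partial ∂²C/∂a∂b is 0, so the Hessian at any point is diag(C_aa, C_bb) = diag(-6(2a + 5), 12(3b^2 - 4b - 11)).
At (-1, -3): H = diag(-18, 336).
The eigenvalues have opposite signs, so H is indefinite: a saddle point.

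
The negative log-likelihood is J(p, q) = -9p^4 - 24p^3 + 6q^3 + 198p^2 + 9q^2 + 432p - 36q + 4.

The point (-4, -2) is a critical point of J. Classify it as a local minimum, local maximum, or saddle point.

local maximum

The mixed partial ∂²J/∂p∂q is 0, so the Hessian at any point is diag(J_pp, J_qq) = diag(36(-3p^2 - 4p + 11), 18(2q + 1)).
At (-4, -2): H = diag(-756, -54).
Both eigenvalues are negative, so H is negative definite: a local maximum.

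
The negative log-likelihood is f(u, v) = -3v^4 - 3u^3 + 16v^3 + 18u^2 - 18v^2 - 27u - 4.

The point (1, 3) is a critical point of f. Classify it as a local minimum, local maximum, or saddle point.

The mixed partial ∂²f/∂u∂v is 0, so the Hessian at any point is diag(f_uu, f_vv) = diag(18(-u + 2), 12(-3v^2 + 8v - 3)).
At (1, 3): H = diag(18, -72).
The eigenvalues have opposite signs, so H is indefinite: a saddle point.

saddle point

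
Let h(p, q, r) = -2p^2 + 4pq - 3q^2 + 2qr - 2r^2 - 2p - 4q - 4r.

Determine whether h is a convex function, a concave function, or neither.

h is quadratic, so its Hessian is the constant matrix H = [[-4, 4, 0], [4, -6, 2], [0, 2, -4]].
Leading principal minors: -4, 8, -16.
Signs alternate −, +, − ⇒ H ≺ 0 ⇒ concave.

concave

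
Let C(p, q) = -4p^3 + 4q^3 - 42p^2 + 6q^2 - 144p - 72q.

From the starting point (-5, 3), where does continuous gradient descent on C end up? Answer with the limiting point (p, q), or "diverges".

(-4, 2)

C is separable, so gradient descent decouples: p follows -∂C/∂p, q follows -∂C/∂q.
∂C/∂p = -12(p + 3)(p + 4); at p=-5 this is -24, so p increases.
∂C/∂q = 12(q - 2)(q + 3); at q=3 this is 72, so q decreases.
p converges to its nearest critical value -4 (a local min of the p-part); q converges to 2. The iterate converges to (-4, 2).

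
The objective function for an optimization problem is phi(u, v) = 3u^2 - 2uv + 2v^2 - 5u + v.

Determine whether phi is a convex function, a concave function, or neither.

convex

phi is quadratic, so its Hessian is the constant matrix H = [[6, -2], [-2, 4]].
det(H) = 20, tr(H) = 10.
det(H) > 0 and tr(H) > 0, so H is positive definite everywhere: convex.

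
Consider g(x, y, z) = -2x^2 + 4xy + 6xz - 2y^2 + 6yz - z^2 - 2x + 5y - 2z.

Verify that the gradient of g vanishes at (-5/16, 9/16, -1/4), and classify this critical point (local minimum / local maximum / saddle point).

saddle point

∇g = (-4x + 4y + 6z - 2, 4x - 4y + 6z + 5, 6x + 6y - 2z - 2); substituting (-5/16, 9/16, -1/4) gives ∇g = (0, 0, 0), so (-5/16, 9/16, -1/4) is indeed a critical point.
The Hessian is constant: H = [[-4, 4, 6], [4, -4, 6], [6, 6, -2]].
Leading principal minors: Δ₁ = -4, Δ₂ = 0, Δ₃ = 576.
The minors fit neither the all-positive nor the alternating-sign pattern, so H is indefinite: a saddle point.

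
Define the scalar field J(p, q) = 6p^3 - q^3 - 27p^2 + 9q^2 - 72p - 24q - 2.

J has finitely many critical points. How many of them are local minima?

1

J separates as a function of p plus a function of q, so ∇J=0 decouples.
∂J/∂p = 18(p - 4)(p + 1) = 0 at p ∈ {-1, 4}; ∂J/∂q = -3(q - 4)(q - 2) = 0 at q ∈ {2, 4}.
The Hessian is diagonal: diag(J_pp, J_qq). Second derivatives: J_pp(-1)=-90, J_pp(4)=90; J_qq(2)=6, J_qq(4)=-6.
Local minima occur where both diagonal entries positive: (4, 2). Count: 1.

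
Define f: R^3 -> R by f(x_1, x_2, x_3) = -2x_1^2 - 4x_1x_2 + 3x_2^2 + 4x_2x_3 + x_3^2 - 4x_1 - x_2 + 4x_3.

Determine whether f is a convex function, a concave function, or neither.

neither

f is quadratic, so its Hessian is the constant matrix H = [[-4, -4, 0], [-4, 6, 4], [0, 4, 2]].
Leading principal minors: -4, -40, -16.
Neither pattern holds ⇒ H is indefinite ⇒ neither convex nor concave.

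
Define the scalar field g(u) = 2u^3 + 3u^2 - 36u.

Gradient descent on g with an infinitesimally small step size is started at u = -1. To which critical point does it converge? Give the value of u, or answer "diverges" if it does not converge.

2

g'(u) = 6(u - 2)(u + 3), so g'(-1) = -36.
Gradient descent moves in the -g' direction, i.e. u is increasing.
The nearest critical point in that direction is u = 2, where g'' = 30 > 0 (a local minimum). The iterate converges there.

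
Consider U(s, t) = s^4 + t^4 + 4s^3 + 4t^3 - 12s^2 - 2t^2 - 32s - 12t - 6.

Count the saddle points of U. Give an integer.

U separates as a function of s plus a function of t, so ∇U=0 decouples.
∂U/∂s = 4(s - 2)(s + 1)(s + 4) = 0 at s ∈ {-4, -1, 2}; ∂U/∂t = 4(t - 1)(t + 1)(t + 3) = 0 at t ∈ {-3, -1, 1}.
The Hessian is diagonal: diag(U_ss, U_tt). Second derivatives: U_ss(-4)=72, U_ss(-1)=-36, U_ss(2)=72; U_tt(-3)=32, U_tt(-1)=-16, U_tt(1)=32.
Saddle points occur where the two diagonal entries have opposite signs: (-4, -1), (-1, -3), (-1, 1), (2, -1). Count: 4.

4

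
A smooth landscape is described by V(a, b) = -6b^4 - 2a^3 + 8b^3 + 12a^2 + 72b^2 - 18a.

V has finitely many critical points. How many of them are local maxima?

V separates as a function of a plus a function of b, so ∇V=0 decouples.
∂V/∂a = -6(a - 3)(a - 1) = 0 at a ∈ {1, 3}; ∂V/∂b = -24b(b - 3)(b + 2) = 0 at b ∈ {-2, 0, 3}.
The Hessian is diagonal: diag(V_aa, V_bb). Second derivatives: V_aa(1)=12, V_aa(3)=-12; V_bb(-2)=-240, V_bb(0)=144, V_bb(3)=-360.
Local maxima occur where both diagonal entries negative: (3, -2), (3, 3). Count: 2.

2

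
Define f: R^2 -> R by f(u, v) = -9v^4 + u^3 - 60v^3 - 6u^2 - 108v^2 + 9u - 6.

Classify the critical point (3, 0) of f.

The mixed partial ∂²f/∂u∂v is 0, so the Hessian at any point is diag(f_uu, f_vv) = diag(6(u - 2), -36(3v^2 + 10v + 6)).
At (3, 0): H = diag(6, -216).
The eigenvalues have opposite signs, so H is indefinite: a saddle point.

saddle point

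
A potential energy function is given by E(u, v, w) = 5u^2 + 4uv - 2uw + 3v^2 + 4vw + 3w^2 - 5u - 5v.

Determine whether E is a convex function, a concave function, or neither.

convex

E is quadratic, so its Hessian is the constant matrix H = [[10, 4, -2], [4, 6, 4], [-2, 4, 6]].
Leading principal minors: 10, 44, 16.
All positive ⇒ H ≻ 0 ⇒ convex.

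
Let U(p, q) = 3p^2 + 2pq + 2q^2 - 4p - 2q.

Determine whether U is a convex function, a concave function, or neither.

convex

U is quadratic, so its Hessian is the constant matrix H = [[6, 2], [2, 4]].
det(H) = 20, tr(H) = 10.
det(H) > 0 and tr(H) > 0, so H is positive definite everywhere: convex.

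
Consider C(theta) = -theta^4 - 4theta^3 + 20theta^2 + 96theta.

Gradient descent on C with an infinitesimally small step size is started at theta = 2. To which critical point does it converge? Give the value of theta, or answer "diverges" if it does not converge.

-2

C'(theta) = -4(theta - 3)(theta + 2)(theta + 4), so C'(2) = 96.
Gradient descent moves in the -C' direction, i.e. theta is decreasing.
The nearest critical point in that direction is theta = -2, where C'' = 40 > 0 (a local minimum). The iterate converges there.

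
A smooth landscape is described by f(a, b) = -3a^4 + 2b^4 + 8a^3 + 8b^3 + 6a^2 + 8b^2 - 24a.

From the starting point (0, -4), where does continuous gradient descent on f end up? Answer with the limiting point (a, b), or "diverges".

f is separable, so gradient descent decouples: a follows -∂f/∂a, b follows -∂f/∂b.
∂f/∂a = -12(a - 2)(a - 1)(a + 1); at a=0 this is -24, so a increases.
∂f/∂b = 8b(b + 1)(b + 2); at b=-4 this is -192, so b increases.
a converges to its nearest critical value 1 (a local min of the a-part); b converges to -2. The iterate converges to (1, -2).

(1, -2)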